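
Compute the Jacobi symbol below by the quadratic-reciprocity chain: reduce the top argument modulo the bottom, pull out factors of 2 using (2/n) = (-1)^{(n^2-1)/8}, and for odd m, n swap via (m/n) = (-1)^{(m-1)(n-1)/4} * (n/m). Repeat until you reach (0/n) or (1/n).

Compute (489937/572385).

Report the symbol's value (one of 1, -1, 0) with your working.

1

reciprocity: (489937/572385) = +1·(572385/489937) since 489937 mod 4 = 1, 572385 mod 4 = 1; sign now +1
(572385/489937) = (82448/489937)   [reduce mod 489937]
82448 = 2^4·5153; (2/489937) = +1 since 489937 mod 8 = 1, so (82448/489937) = (+1)^4·(5153/489937); sign now +1
reciprocity: (5153/489937) = +1·(489937/5153) since 5153 mod 4 = 1, 489937 mod 4 = 1; sign now +1
(489937/5153) = (402/5153)   [reduce mod 5153]
402 = 2^1·201; (2/5153) = +1 since 5153 mod 8 = 1, so (402/5153) = (+1)^1·(201/5153); sign now +1
reciprocity: (201/5153) = +1·(5153/201) since 201 mod 4 = 1, 5153 mod 4 = 1; sign now +1
(5153/201) = (128/201)   [reduce mod 201]
128 = 2^7·1; (2/201) = +1 since 201 mod 8 = 1, so (128/201) = (+1)^7·(1/201); sign now +1
(1/201) = 1; final value = sign = +1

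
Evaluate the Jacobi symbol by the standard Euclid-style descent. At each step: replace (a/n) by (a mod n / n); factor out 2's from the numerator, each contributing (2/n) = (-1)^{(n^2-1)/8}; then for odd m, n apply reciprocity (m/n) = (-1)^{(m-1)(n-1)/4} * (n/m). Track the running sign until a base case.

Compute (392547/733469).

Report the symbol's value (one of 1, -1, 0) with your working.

1

reciprocity: (392547/733469) = +1·(733469/392547) since 392547 mod 4 = 3, 733469 mod 4 = 1; sign now +1
(733469/392547) = (340922/392547)   [reduce mod 392547]
340922 = 2^1·170461; (2/392547) = -1 since 392547 mod 8 = 3, so (340922/392547) = (-1)^1·(170461/392547); sign now -1
reciprocity: (170461/392547) = +1·(392547/170461) since 170461 mod 4 = 1, 392547 mod 4 = 3; sign now -1
(392547/170461) = (51625/170461)   [reduce mod 170461]
reciprocity: (51625/170461) = +1·(170461/51625) since 51625 mod 4 = 1, 170461 mod 4 = 1; sign now -1
(170461/51625) = (15586/51625)   [reduce mod 51625]
15586 = 2^1·7793; (2/51625) = +1 since 51625 mod 8 = 1, so (15586/51625) = (+1)^1·(7793/51625); sign now -1
reciprocity: (7793/51625) = +1·(51625/7793) since 7793 mod 4 = 1, 51625 mod 4 = 1; sign now -1
(51625/7793) = (4867/7793)   [reduce mod 7793]
reciprocity: (4867/7793) = +1·(7793/4867) since 4867 mod 4 = 3, 7793 mod 4 = 1; sign now -1
(7793/4867) = (2926/4867)   [reduce mod 4867]
2926 = 2^1·1463; (2/4867) = -1 since 4867 mod 8 = 3, so (2926/4867) = (-1)^1·(1463/4867); sign now +1
reciprocity: (1463/4867) = -1·(4867/1463) since 1463 mod 4 = 3, 4867 mod 4 = 3; sign now -1
(4867/1463) = (478/1463)   [reduce mod 1463]
478 = 2^1·239; (2/1463) = +1 since 1463 mod 8 = 7, so (478/1463) = (+1)^1·(239/1463); sign now -1
reciprocity: (239/1463) = -1·(1463/239) since 239 mod 4 = 3, 1463 mod 4 = 3; sign now +1
(1463/239) = (29/239)   [reduce mod 239]
reciprocity: (29/239) = +1·(239/29) since 29 mod 4 = 1, 239 mod 4 = 3; sign now +1
(239/29) = (7/29)   [reduce mod 29]
reciprocity: (7/29) = +1·(29/7) since 7 mod 4 = 3, 29 mod 4 = 1; sign now +1
(29/7) = (1/7)   [reduce mod 7]
(1/7) = 1; final value = sign = +1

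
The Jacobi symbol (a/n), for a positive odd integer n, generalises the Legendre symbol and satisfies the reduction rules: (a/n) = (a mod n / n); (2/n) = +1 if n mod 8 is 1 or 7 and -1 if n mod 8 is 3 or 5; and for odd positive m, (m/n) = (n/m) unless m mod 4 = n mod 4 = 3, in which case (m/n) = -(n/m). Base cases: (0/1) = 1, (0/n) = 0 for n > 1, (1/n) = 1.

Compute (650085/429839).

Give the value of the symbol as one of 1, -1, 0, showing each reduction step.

1

(650085/429839): 650085 mod 429839 = 220246, so (650085/429839) = (220246/429839)
factor out 2^1: 220246 = 2^1·110123; with 429839 mod 8 = 7, (2/429839) = +1; sign now +1; continue with (110123/429839)
flip (110123/429839) -> (429839/110123): both odd, 110123 mod 4 = 3, 429839 mod 4 = 3, so the flip contributes -1; sign now -1
(429839/110123): 429839 mod 110123 = 99470, so (429839/110123) = (99470/110123)
factor out 2^1: 99470 = 2^1·49735; with 110123 mod 8 = 3, (2/110123) = -1; sign now +1; continue with (49735/110123)
flip (49735/110123) -> (110123/49735): both odd, 49735 mod 4 = 3, 110123 mod 4 = 3, so the flip contributes -1; sign now -1
(110123/49735): 110123 mod 49735 = 10653, so (110123/49735) = (10653/49735)
flip (10653/49735) -> (49735/10653): both odd, 10653 mod 4 = 1, 49735 mod 4 = 3, so the flip contributes +1; sign now -1
(49735/10653): 49735 mod 10653 = 7123, so (49735/10653) = (7123/10653)
flip (7123/10653) -> (10653/7123): both odd, 7123 mod 4 = 3, 10653 mod 4 = 1, so the flip contributes +1; sign now -1
(10653/7123): 10653 mod 7123 = 3530, so (10653/7123) = (3530/7123)
factor out 2^1: 3530 = 2^1·1765; with 7123 mod 8 = 3, (2/7123) = -1; sign now +1; continue with (1765/7123)
flip (1765/7123) -> (7123/1765): both odd, 1765 mod 4 = 1, 7123 mod 4 = 3, so the flip contributes +1; sign now +1
(7123/1765): 7123 mod 1765 = 63, so (7123/1765) = (63/1765)
flip (63/1765) -> (1765/63): both odd, 63 mod 4 = 3, 1765 mod 4 = 1, so the flip contributes +1; sign now +1
(1765/63): 1765 mod 63 = 1, so (1765/63) = (1/63)
reached (1/63) = 1, so the symbol is +1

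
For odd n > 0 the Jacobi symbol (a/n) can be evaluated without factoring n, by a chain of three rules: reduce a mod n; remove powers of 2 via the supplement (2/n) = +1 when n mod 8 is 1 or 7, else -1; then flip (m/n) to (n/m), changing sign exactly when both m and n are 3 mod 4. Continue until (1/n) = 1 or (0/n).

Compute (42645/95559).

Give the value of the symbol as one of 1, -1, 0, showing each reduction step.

0

flip (42645/95559) -> (95559/42645): both odd, 42645 mod 4 = 1, 95559 mod 4 = 3, so the flip contributes +1; sign now +1
(95559/42645): 95559 mod 42645 = 10269, so (95559/42645) = (10269/42645)
flip (10269/42645) -> (42645/10269): both odd, 10269 mod 4 = 1, 42645 mod 4 = 1, so the flip contributes +1; sign now +1
(42645/10269): 42645 mod 10269 = 1569, so (42645/10269) = (1569/10269)
flip (1569/10269) -> (10269/1569): both odd, 1569 mod 4 = 1, 10269 mod 4 = 1, so the flip contributes +1; sign now +1
(10269/1569): 10269 mod 1569 = 855, so (10269/1569) = (855/1569)
flip (855/1569) -> (1569/855): both odd, 855 mod 4 = 3, 1569 mod 4 = 1, so the flip contributes +1; sign now +1
(1569/855): 1569 mod 855 = 714, so (1569/855) = (714/855)
factor out 2^1: 714 = 2^1·357; with 855 mod 8 = 7, (2/855) = +1; sign now +1; continue with (357/855)
flip (357/855) -> (855/357): both odd, 357 mod 4 = 1, 855 mod 4 = 3, so the flip contributes +1; sign now +1
(855/357): 855 mod 357 = 141, so (855/357) = (141/357)
flip (141/357) -> (357/141): both odd, 141 mod 4 = 1, 357 mod 4 = 1, so the flip contributes +1; sign now +1
(357/141): 357 mod 141 = 75, so (357/141) = (75/141)
flip (75/141) -> (141/75): both odd, 75 mod 4 = 3, 141 mod 4 = 1, so the flip contributes +1; sign now +1
(141/75): 141 mod 75 = 66, so (141/75) = (66/75)
factor out 2^1: 66 = 2^1·33; with 75 mod 8 = 3, (2/75) = -1; sign now -1; continue with (33/75)
flip (33/75) -> (75/33): both odd, 33 mod 4 = 1, 75 mod 4 = 3, so the flip contributes +1; sign now -1
(75/33): 75 mod 33 = 9, so (75/33) = (9/33)
flip (9/33) -> (33/9): both odd, 9 mod 4 = 1, 33 mod 4 = 1, so the flip contributes +1; sign now -1
(33/9): 33 mod 9 = 6, so (33/9) = (6/9)
factor out 2^1: 6 = 2^1·3; with 9 mod 8 = 1, (2/9) = +1; sign now -1; continue with (3/9)
flip (3/9) -> (9/3): both odd, 3 mod 4 = 3, 9 mod 4 = 1, so the flip contributes +1; sign now -1
(9/3): 9 mod 3 = 0, so (9/3) = (0/3)
reached (0/3); gcd(a, n) > 1, so (0/3) = 0 and the symbol is 0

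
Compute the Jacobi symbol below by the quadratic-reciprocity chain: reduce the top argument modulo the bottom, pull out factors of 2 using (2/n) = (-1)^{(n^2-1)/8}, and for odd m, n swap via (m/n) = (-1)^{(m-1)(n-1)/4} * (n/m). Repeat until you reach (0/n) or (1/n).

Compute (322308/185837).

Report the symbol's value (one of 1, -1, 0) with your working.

(322308/185837) = (136471/185837)   [reduce mod 185837]
reciprocity: (136471/185837) = +1·(185837/136471) since 136471 mod 4 = 3, 185837 mod 4 = 1; sign now +1
(185837/136471) = (49366/136471)   [reduce mod 136471]
49366 = 2^1·24683; (2/136471) = +1 since 136471 mod 8 = 7, so (49366/136471) = (+1)^1·(24683/136471); sign now +1
reciprocity: (24683/136471) = -1·(136471/24683) since 24683 mod 4 = 3, 136471 mod 4 = 3; sign now -1
(136471/24683) = (13056/24683)   [reduce mod 24683]
13056 = 2^8·51; (2/24683) = -1 since 24683 mod 8 = 3, so (13056/24683) = (-1)^8·(51/24683); sign now -1
reciprocity: (51/24683) = -1·(24683/51) since 51 mod 4 = 3, 24683 mod 4 = 3; sign now +1
(24683/51) = (50/51)   [reduce mod 51]
50 = 2^1·25; (2/51) = -1 since 51 mod 8 = 3, so (50/51) = (-1)^1·(25/51); sign now -1
reciprocity: (25/51) = +1·(51/25) since 25 mod 4 = 1, 51 mod 4 = 3; sign now -1
(51/25) = (1/25)   [reduce mod 25]
(1/25) = 1; final value = sign = -1

-1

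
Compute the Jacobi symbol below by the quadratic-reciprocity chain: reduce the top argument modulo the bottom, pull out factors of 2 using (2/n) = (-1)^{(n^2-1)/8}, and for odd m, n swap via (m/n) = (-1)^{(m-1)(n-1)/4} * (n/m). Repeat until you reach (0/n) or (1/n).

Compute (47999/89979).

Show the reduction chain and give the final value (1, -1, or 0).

flip (47999/89979) -> (89979/47999): both odd, 47999 mod 4 = 3, 89979 mod 4 = 3, so the flip contributes -1; sign now -1
(89979/47999): 89979 mod 47999 = 41980, so (89979/47999) = (41980/47999)
factor out 2^2: 41980 = 2^2·10495; with 47999 mod 8 = 7, (2/47999) = +1; sign now -1; continue with (10495/47999)
flip (10495/47999) -> (47999/10495): both odd, 10495 mod 4 = 3, 47999 mod 4 = 3, so the flip contributes -1; sign now +1
(47999/10495): 47999 mod 10495 = 6019, so (47999/10495) = (6019/10495)
flip (6019/10495) -> (10495/6019): both odd, 6019 mod 4 = 3, 10495 mod 4 = 3, so the flip contributes -1; sign now -1
(10495/6019): 10495 mod 6019 = 4476, so (10495/6019) = (4476/6019)
factor out 2^2: 4476 = 2^2·1119; with 6019 mod 8 = 3, (2/6019) = -1; sign now -1; continue with (1119/6019)
flip (1119/6019) -> (6019/1119): both odd, 1119 mod 4 = 3, 6019 mod 4 = 3, so the flip contributes -1; sign now +1
(6019/1119): 6019 mod 1119 = 424, so (6019/1119) = (424/1119)
factor out 2^3: 424 = 2^3·53; with 1119 mod 8 = 7, (2/1119) = +1; sign now +1; continue with (53/1119)
flip (53/1119) -> (1119/53): both odd, 53 mod 4 = 1, 1119 mod 4 = 3, so the flip contributes +1; sign now +1
(1119/53): 1119 mod 53 = 6, so (1119/53) = (6/53)
factor out 2^1: 6 = 2^1·3; with 53 mod 8 = 5, (2/53) = -1; sign now -1; continue with (3/53)
flip (3/53) -> (53/3): both odd, 3 mod 4 = 3, 53 mod 4 = 1, so the flip contributes +1; sign now -1
(53/3): 53 mod 3 = 2, so (53/3) = (2/3)
factor out 2^1: 2 = 2^1·1; with 3 mod 8 = 3, (2/3) = -1; sign now +1; continue with (1/3)
reached (1/3) = 1, so the symbol is +1

1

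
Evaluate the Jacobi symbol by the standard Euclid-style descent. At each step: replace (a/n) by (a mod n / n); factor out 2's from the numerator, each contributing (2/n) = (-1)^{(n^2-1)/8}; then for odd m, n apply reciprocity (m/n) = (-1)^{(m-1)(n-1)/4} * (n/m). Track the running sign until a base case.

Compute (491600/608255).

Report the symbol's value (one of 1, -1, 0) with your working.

0

factor out 2^4: 491600 = 2^4·30725; with 608255 mod 8 = 7, (2/608255) = +1; sign now +1; continue with (30725/608255)
flip (30725/608255) -> (608255/30725): both odd, 30725 mod 4 = 1, 608255 mod 4 = 3, so the flip contributes +1; sign now +1
(608255/30725): 608255 mod 30725 = 24480, so (608255/30725) = (24480/30725)
factor out 2^5: 24480 = 2^5·765; with 30725 mod 8 = 5, (2/30725) = -1; sign now -1; continue with (765/30725)
flip (765/30725) -> (30725/765): both odd, 765 mod 4 = 1, 30725 mod 4 = 1, so the flip contributes +1; sign now -1
(30725/765): 30725 mod 765 = 125, so (30725/765) = (125/765)
flip (125/765) -> (765/125): both odd, 125 mod 4 = 1, 765 mod 4 = 1, so the flip contributes +1; sign now -1
(765/125): 765 mod 125 = 15, so (765/125) = (15/125)
flip (15/125) -> (125/15): both odd, 15 mod 4 = 3, 125 mod 4 = 1, so the flip contributes +1; sign now -1
(125/15): 125 mod 15 = 5, so (125/15) = (5/15)
flip (5/15) -> (15/5): both odd, 5 mod 4 = 1, 15 mod 4 = 3, so the flip contributes +1; sign now -1
(15/5): 15 mod 5 = 0, so (15/5) = (0/5)
reached (0/5); gcd(a, n) > 1, so (0/5) = 0 and the symbol is 0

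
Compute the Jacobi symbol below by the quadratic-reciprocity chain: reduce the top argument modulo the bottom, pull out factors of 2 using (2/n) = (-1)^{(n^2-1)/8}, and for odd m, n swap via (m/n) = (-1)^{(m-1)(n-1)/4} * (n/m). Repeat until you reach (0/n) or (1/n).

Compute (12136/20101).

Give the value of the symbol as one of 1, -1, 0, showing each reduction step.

1

12136 = 2^3·1517; (2/20101) = -1 since 20101 mod 8 = 5, so (12136/20101) = (-1)^3·(1517/20101); sign now -1
reciprocity: (1517/20101) = +1·(20101/1517) since 1517 mod 4 = 1, 20101 mod 4 = 1; sign now -1
(20101/1517) = (380/1517)   [reduce mod 1517]
380 = 2^2·95; (2/1517) = -1 since 1517 mod 8 = 5, so (380/1517) = (-1)^2·(95/1517); sign now -1
reciprocity: (95/1517) = +1·(1517/95) since 95 mod 4 = 3, 1517 mod 4 = 1; sign now -1
(1517/95) = (92/95)   [reduce mod 95]
92 = 2^2·23; (2/95) = +1 since 95 mod 8 = 7, so (92/95) = (+1)^2·(23/95); sign now -1
reciprocity: (23/95) = -1·(95/23) since 23 mod 4 = 3, 95 mod 4 = 3; sign now +1
(95/23) = (3/23)   [reduce mod 23]
reciprocity: (3/23) = -1·(23/3) since 3 mod 4 = 3, 23 mod 4 = 3; sign now -1
(23/3) = (2/3)   [reduce mod 3]
2 = 2^1·1; (2/3) = -1 since 3 mod 8 = 3, so (2/3) = (-1)^1·(1/3); sign now +1
(1/3) = 1; final value = sign = +1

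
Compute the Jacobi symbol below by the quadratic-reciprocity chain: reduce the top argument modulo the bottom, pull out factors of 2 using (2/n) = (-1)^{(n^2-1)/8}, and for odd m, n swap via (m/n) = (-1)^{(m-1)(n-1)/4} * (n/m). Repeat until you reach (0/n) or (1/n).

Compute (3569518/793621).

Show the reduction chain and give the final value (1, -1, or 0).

(3569518/793621): 3569518 mod 793621 = 395034, so (3569518/793621) = (395034/793621)
factor out 2^1: 395034 = 2^1·197517; with 793621 mod 8 = 5, (2/793621) = -1; sign now -1; continue with (197517/793621)
flip (197517/793621) -> (793621/197517): both odd, 197517 mod 4 = 1, 793621 mod 4 = 1, so the flip contributes +1; sign now -1
(793621/197517): 793621 mod 197517 = 3553, so (793621/197517) = (3553/197517)
flip (3553/197517) -> (197517/3553): both odd, 3553 mod 4 = 1, 197517 mod 4 = 1, so the flip contributes +1; sign now -1
(197517/3553): 197517 mod 3553 = 2102, so (197517/3553) = (2102/3553)
factor out 2^1: 2102 = 2^1·1051; with 3553 mod 8 = 1, (2/3553) = +1; sign now -1; continue with (1051/3553)
flip (1051/3553) -> (3553/1051): both odd, 1051 mod 4 = 3, 3553 mod 4 = 1, so the flip contributes +1; sign now -1
(3553/1051): 3553 mod 1051 = 400, so (3553/1051) = (400/1051)
factor out 2^4: 400 = 2^4·25; with 1051 mod 8 = 3, (2/1051) = -1; sign now -1; continue with (25/1051)
flip (25/1051) -> (1051/25): both odd, 25 mod 4 = 1, 1051 mod 4 = 3, so the flip contributes +1; sign now -1
(1051/25): 1051 mod 25 = 1, so (1051/25) = (1/25)
reached (1/25) = 1, so the symbol is -1

-1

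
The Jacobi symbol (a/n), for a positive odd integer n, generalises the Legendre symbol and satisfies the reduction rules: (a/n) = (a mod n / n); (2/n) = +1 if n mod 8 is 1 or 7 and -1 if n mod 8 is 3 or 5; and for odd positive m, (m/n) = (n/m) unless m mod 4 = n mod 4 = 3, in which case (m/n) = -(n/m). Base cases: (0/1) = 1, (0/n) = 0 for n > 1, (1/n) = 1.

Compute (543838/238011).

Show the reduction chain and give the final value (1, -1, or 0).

-1

(543838/238011) = (67816/238011)   [reduce mod 238011]
67816 = 2^3·8477; (2/238011) = -1 since 238011 mod 8 = 3, so (67816/238011) = (-1)^3·(8477/238011); sign now -1
reciprocity: (8477/238011) = +1·(238011/8477) since 8477 mod 4 = 1, 238011 mod 4 = 3; sign now -1
(238011/8477) = (655/8477)   [reduce mod 8477]
reciprocity: (655/8477) = +1·(8477/655) since 655 mod 4 = 3, 8477 mod 4 = 1; sign now -1
(8477/655) = (617/655)   [reduce mod 655]
reciprocity: (617/655) = +1·(655/617) since 617 mod 4 = 1, 655 mod 4 = 3; sign now -1
(655/617) = (38/617)   [reduce mod 617]
38 = 2^1·19; (2/617) = +1 since 617 mod 8 = 1, so (38/617) = (+1)^1·(19/617); sign now -1
reciprocity: (19/617) = +1·(617/19) since 19 mod 4 = 3, 617 mod 4 = 1; sign now -1
(617/19) = (9/19)   [reduce mod 19]
reciprocity: (9/19) = +1·(19/9) since 9 mod 4 = 1, 19 mod 4 = 3; sign now -1
(19/9) = (1/9)   [reduce mod 9]
(1/9) = 1; final value = sign = -1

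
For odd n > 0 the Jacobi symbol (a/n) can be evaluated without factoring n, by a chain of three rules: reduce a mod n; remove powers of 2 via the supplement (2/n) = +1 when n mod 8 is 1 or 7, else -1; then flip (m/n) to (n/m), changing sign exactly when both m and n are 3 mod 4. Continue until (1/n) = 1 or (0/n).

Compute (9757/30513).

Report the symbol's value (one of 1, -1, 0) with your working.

1

reciprocity: (9757/30513) = +1·(30513/9757) since 9757 mod 4 = 1, 30513 mod 4 = 1; sign now +1
(30513/9757) = (1242/9757)   [reduce mod 9757]
1242 = 2^1·621; (2/9757) = -1 since 9757 mod 8 = 5, so (1242/9757) = (-1)^1·(621/9757); sign now -1
reciprocity: (621/9757) = +1·(9757/621) since 621 mod 4 = 1, 9757 mod 4 = 1; sign now -1
(9757/621) = (442/621)   [reduce mod 621]
442 = 2^1·221; (2/621) = -1 since 621 mod 8 = 5, so (442/621) = (-1)^1·(221/621); sign now +1
reciprocity: (221/621) = +1·(621/221) since 221 mod 4 = 1, 621 mod 4 = 1; sign now +1
(621/221) = (179/221)   [reduce mod 221]
reciprocity: (179/221) = +1·(221/179) since 179 mod 4 = 3, 221 mod 4 = 1; sign now +1
(221/179) = (42/179)   [reduce mod 179]
42 = 2^1·21; (2/179) = -1 since 179 mod 8 = 3, so (42/179) = (-1)^1·(21/179); sign now -1
reciprocity: (21/179) = +1·(179/21) since 21 mod 4 = 1, 179 mod 4 = 3; sign now -1
(179/21) = (11/21)   [reduce mod 21]
reciprocity: (11/21) = +1·(21/11) since 11 mod 4 = 3, 21 mod 4 = 1; sign now -1
(21/11) = (10/11)   [reduce mod 11]
10 = 2^1·5; (2/11) = -1 since 11 mod 8 = 3, so (10/11) = (-1)^1·(5/11); sign now +1
reciprocity: (5/11) = +1·(11/5) since 5 mod 4 = 1, 11 mod 4 = 3; sign now +1
(11/5) = (1/5)   [reduce mod 5]
(1/5) = 1; final value = sign = +1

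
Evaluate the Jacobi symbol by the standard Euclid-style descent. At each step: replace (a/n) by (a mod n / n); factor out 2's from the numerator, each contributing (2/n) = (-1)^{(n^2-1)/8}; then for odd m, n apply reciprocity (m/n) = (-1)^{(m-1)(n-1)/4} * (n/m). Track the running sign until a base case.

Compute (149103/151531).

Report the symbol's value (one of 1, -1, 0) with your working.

1

flip (149103/151531) -> (151531/149103): both odd, 149103 mod 4 = 3, 151531 mod 4 = 3, so the flip contributes -1; sign now -1
(151531/149103): 151531 mod 149103 = 2428, so (151531/149103) = (2428/149103)
factor out 2^2: 2428 = 2^2·607; with 149103 mod 8 = 7, (2/149103) = +1; sign now -1; continue with (607/149103)
flip (607/149103) -> (149103/607): both odd, 607 mod 4 = 3, 149103 mod 4 = 3, so the flip contributes -1; sign now +1
(149103/607): 149103 mod 607 = 388, so (149103/607) = (388/607)
factor out 2^2: 388 = 2^2·97; with 607 mod 8 = 7, (2/607) = +1; sign now +1; continue with (97/607)
flip (97/607) -> (607/97): both odd, 97 mod 4 = 1, 607 mod 4 = 3, so the flip contributes +1; sign now +1
(607/97): 607 mod 97 = 25, so (607/97) = (25/97)
flip (25/97) -> (97/25): both odd, 25 mod 4 = 1, 97 mod 4 = 1, so the flip contributes +1; sign now +1
(97/25): 97 mod 25 = 22, so (97/25) = (22/25)
factor out 2^1: 22 = 2^1·11; with 25 mod 8 = 1, (2/25) = +1; sign now +1; continue with (11/25)
flip (11/25) -> (25/11): both odd, 11 mod 4 = 3, 25 mod 4 = 1, so the flip contributes +1; sign now +1
(25/11): 25 mod 11 = 3, so (25/11) = (3/11)
flip (3/11) -> (11/3): both odd, 3 mod 4 = 3, 11 mod 4 = 3, so the flip contributes -1; sign now -1
(11/3): 11 mod 3 = 2, so (11/3) = (2/3)
factor out 2^1: 2 = 2^1·1; with 3 mod 8 = 3, (2/3) = -1; sign now +1; continue with (1/3)
reached (1/3) = 1, so the symbol is +1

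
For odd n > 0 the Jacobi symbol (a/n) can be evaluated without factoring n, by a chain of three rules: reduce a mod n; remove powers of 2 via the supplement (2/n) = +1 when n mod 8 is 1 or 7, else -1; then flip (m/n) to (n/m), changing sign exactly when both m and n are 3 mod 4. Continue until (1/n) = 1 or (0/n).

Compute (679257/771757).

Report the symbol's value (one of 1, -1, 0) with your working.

flip (679257/771757) -> (771757/679257): both odd, 679257 mod 4 = 1, 771757 mod 4 = 1, so the flip contributes +1; sign now +1
(771757/679257): 771757 mod 679257 = 92500, so (771757/679257) = (92500/679257)
factor out 2^2: 92500 = 2^2·23125; with 679257 mod 8 = 1, (2/679257) = +1; sign now +1; continue with (23125/679257)
flip (23125/679257) -> (679257/23125): both odd, 23125 mod 4 = 1, 679257 mod 4 = 1, so the flip contributes +1; sign now +1
(679257/23125): 679257 mod 23125 = 8632, so (679257/23125) = (8632/23125)
factor out 2^3: 8632 = 2^3·1079; with 23125 mod 8 = 5, (2/23125) = -1; sign now -1; continue with (1079/23125)
flip (1079/23125) -> (23125/1079): both odd, 1079 mod 4 = 3, 23125 mod 4 = 1, so the flip contributes +1; sign now -1
(23125/1079): 23125 mod 1079 = 466, so (23125/1079) = (466/1079)
factor out 2^1: 466 = 2^1·233; with 1079 mod 8 = 7, (2/1079) = +1; sign now -1; continue with (233/1079)
flip (233/1079) -> (1079/233): both odd, 233 mod 4 = 1, 1079 mod 4 = 3, so the flip contributes +1; sign now -1
(1079/233): 1079 mod 233 = 147, so (1079/233) = (147/233)
flip (147/233) -> (233/147): both odd, 147 mod 4 = 3, 233 mod 4 = 1, so the flip contributes +1; sign now -1
(233/147): 233 mod 147 = 86, so (233/147) = (86/147)
factor out 2^1: 86 = 2^1·43; with 147 mod 8 = 3, (2/147) = -1; sign now +1; continue with (43/147)
flip (43/147) -> (147/43): both odd, 43 mod 4 = 3, 147 mod 4 = 3, so the flip contributes -1; sign now -1
(147/43): 147 mod 43 = 18, so (147/43) = (18/43)
factor out 2^1: 18 = 2^1·9; with 43 mod 8 = 3, (2/43) = -1; sign now +1; continue with (9/43)
flip (9/43) -> (43/9): both odd, 9 mod 4 = 1, 43 mod 4 = 3, so the flip contributes +1; sign now +1
(43/9): 43 mod 9 = 7, so (43/9) = (7/9)
flip (7/9) -> (9/7): both odd, 7 mod 4 = 3, 9 mod 4 = 1, so the flip contributes +1; sign now +1
(9/7): 9 mod 7 = 2, so (9/7) = (2/7)
factor out 2^1: 2 = 2^1·1; with 7 mod 8 = 7, (2/7) = +1; sign now +1; continue with (1/7)
reached (1/7) = 1, so the symbol is +1

1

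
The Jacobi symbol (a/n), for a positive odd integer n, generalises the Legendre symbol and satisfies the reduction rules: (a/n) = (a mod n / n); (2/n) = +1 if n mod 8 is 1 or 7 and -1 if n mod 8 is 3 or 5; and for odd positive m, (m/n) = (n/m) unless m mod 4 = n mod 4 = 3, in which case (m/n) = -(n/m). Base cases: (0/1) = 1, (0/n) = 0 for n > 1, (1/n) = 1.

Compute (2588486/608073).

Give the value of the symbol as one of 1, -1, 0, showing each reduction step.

(2588486/608073): 2588486 mod 608073 = 156194, so (2588486/608073) = (156194/608073)
factor out 2^1: 156194 = 2^1·78097; with 608073 mod 8 = 1, (2/608073) = +1; sign now +1; continue with (78097/608073)
flip (78097/608073) -> (608073/78097): both odd, 78097 mod 4 = 1, 608073 mod 4 = 1, so the flip contributes +1; sign now +1
(608073/78097): 608073 mod 78097 = 61394, so (608073/78097) = (61394/78097)
factor out 2^1: 61394 = 2^1·30697; with 78097 mod 8 = 1, (2/78097) = +1; sign now +1; continue with (30697/78097)
flip (30697/78097) -> (78097/30697): both odd, 30697 mod 4 = 1, 78097 mod 4 = 1, so the flip contributes +1; sign now +1
(78097/30697): 78097 mod 30697 = 16703, so (78097/30697) = (16703/30697)
flip (16703/30697) -> (30697/16703): both odd, 16703 mod 4 = 3, 30697 mod 4 = 1, so the flip contributes +1; sign now +1
(30697/16703): 30697 mod 16703 = 13994, so (30697/16703) = (13994/16703)
factor out 2^1: 13994 = 2^1·6997; with 16703 mod 8 = 7, (2/16703) = +1; sign now +1; continue with (6997/16703)
flip (6997/16703) -> (16703/6997): both odd, 6997 mod 4 = 1, 16703 mod 4 = 3, so the flip contributes +1; sign now +1
(16703/6997): 16703 mod 6997 = 2709, so (16703/6997) = (2709/6997)
flip (2709/6997) -> (6997/2709): both odd, 2709 mod 4 = 1, 6997 mod 4 = 1, so the flip contributes +1; sign now +1
(6997/2709): 6997 mod 2709 = 1579, so (6997/2709) = (1579/2709)
flip (1579/2709) -> (2709/1579): both odd, 1579 mod 4 = 3, 2709 mod 4 = 1, so the flip contributes +1; sign now +1
(2709/1579): 2709 mod 1579 = 1130, so (2709/1579) = (1130/1579)
factor out 2^1: 1130 = 2^1·565; with 1579 mod 8 = 3, (2/1579) = -1; sign now -1; continue with (565/1579)
flip (565/1579) -> (1579/565): both odd, 565 mod 4 = 1, 1579 mod 4 = 3, so the flip contributes +1; sign now -1
(1579/565): 1579 mod 565 = 449, so (1579/565) = (449/565)
flip (449/565) -> (565/449): both odd, 449 mod 4 = 1, 565 mod 4 = 1, so the flip contributes +1; sign now -1
(565/449): 565 mod 449 = 116, so (565/449) = (116/449)
factor out 2^2: 116 = 2^2·29; with 449 mod 8 = 1, (2/449) = +1; sign now -1; continue with (29/449)
flip (29/449) -> (449/29): both odd, 29 mod 4 = 1, 449 mod 4 = 1, so the flip contributes +1; sign now -1
(449/29): 449 mod 29 = 14, so (449/29) = (14/29)
factor out 2^1: 14 = 2^1·7; with 29 mod 8 = 5, (2/29) = -1; sign now +1; continue with (7/29)
flip (7/29) -> (29/7): both odd, 7 mod 4 = 3, 29 mod 4 = 1, so the flip contributes +1; sign now +1
(29/7): 29 mod 7 = 1, so (29/7) = (1/7)
reached (1/7) = 1, so the symbol is +1

1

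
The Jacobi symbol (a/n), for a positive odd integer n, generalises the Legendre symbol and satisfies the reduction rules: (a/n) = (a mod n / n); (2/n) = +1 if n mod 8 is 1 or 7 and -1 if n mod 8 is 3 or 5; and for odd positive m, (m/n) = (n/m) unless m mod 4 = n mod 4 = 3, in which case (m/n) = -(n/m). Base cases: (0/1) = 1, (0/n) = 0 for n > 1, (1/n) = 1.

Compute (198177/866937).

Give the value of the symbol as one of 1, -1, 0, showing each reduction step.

flip (198177/866937) -> (866937/198177): both odd, 198177 mod 4 = 1, 866937 mod 4 = 1, so the flip contributes +1; sign now +1
(866937/198177): 866937 mod 198177 = 74229, so (866937/198177) = (74229/198177)
flip (74229/198177) -> (198177/74229): both odd, 74229 mod 4 = 1, 198177 mod 4 = 1, so the flip contributes +1; sign now +1
(198177/74229): 198177 mod 74229 = 49719, so (198177/74229) = (49719/74229)
flip (49719/74229) -> (74229/49719): both odd, 49719 mod 4 = 3, 74229 mod 4 = 1, so the flip contributes +1; sign now +1
(74229/49719): 74229 mod 49719 = 24510, so (74229/49719) = (24510/49719)
factor out 2^1: 24510 = 2^1·12255; with 49719 mod 8 = 7, (2/49719) = +1; sign now +1; continue with (12255/49719)
flip (12255/49719) -> (49719/12255): both odd, 12255 mod 4 = 3, 49719 mod 4 = 3, so the flip contributes -1; sign now -1
(49719/12255): 49719 mod 12255 = 699, so (49719/12255) = (699/12255)
flip (699/12255) -> (12255/699): both odd, 699 mod 4 = 3, 12255 mod 4 = 3, so the flip contributes -1; sign now +1
(12255/699): 12255 mod 699 = 372, so (12255/699) = (372/699)
factor out 2^2: 372 = 2^2·93; with 699 mod 8 = 3, (2/699) = -1; sign now +1; continue with (93/699)
flip (93/699) -> (699/93): both odd, 93 mod 4 = 1, 699 mod 4 = 3, so the flip contributes +1; sign now +1
(699/93): 699 mod 93 = 48, so (699/93) = (48/93)
factor out 2^4: 48 = 2^4·3; with 93 mod 8 = 5, (2/93) = -1; sign now +1; continue with (3/93)
flip (3/93) -> (93/3): both odd, 3 mod 4 = 3, 93 mod 4 = 1, so the flip contributes +1; sign now +1
(93/3): 93 mod 3 = 0, so (93/3) = (0/3)
reached (0/3); gcd(a, n) > 1, so (0/3) = 0 and the symbol is 0

0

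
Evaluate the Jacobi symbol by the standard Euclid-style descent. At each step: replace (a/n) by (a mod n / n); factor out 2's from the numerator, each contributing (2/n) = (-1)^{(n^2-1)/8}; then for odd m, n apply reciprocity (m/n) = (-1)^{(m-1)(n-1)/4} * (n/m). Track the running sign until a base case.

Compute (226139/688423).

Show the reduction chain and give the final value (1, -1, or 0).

-1

flip (226139/688423) -> (688423/226139): both odd, 226139 mod 4 = 3, 688423 mod 4 = 3, so the flip contributes -1; sign now -1
(688423/226139): 688423 mod 226139 = 10006, so (688423/226139) = (10006/226139)
factor out 2^1: 10006 = 2^1·5003; with 226139 mod 8 = 3, (2/226139) = -1; sign now +1; continue with (5003/226139)
flip (5003/226139) -> (226139/5003): both odd, 5003 mod 4 = 3, 226139 mod 4 = 3, so the flip contributes -1; sign now -1
(226139/5003): 226139 mod 5003 = 1004, so (226139/5003) = (1004/5003)
factor out 2^2: 1004 = 2^2·251; with 5003 mod 8 = 3, (2/5003) = -1; sign now -1; continue with (251/5003)
flip (251/5003) -> (5003/251): both odd, 251 mod 4 = 3, 5003 mod 4 = 3, so the flip contributes -1; sign now +1
(5003/251): 5003 mod 251 = 234, so (5003/251) = (234/251)
factor out 2^1: 234 = 2^1·117; with 251 mod 8 = 3, (2/251) = -1; sign now -1; continue with (117/251)
flip (117/251) -> (251/117): both odd, 117 mod 4 = 1, 251 mod 4 = 3, so the flip contributes +1; sign now -1
(251/117): 251 mod 117 = 17, so (251/117) = (17/117)
flip (17/117) -> (117/17): both odd, 17 mod 4 = 1, 117 mod 4 = 1, so the flip contributes +1; sign now -1
(117/17): 117 mod 17 = 15, so (117/17) = (15/17)
flip (15/17) -> (17/15): both odd, 15 mod 4 = 3, 17 mod 4 = 1, so the flip contributes +1; sign now -1
(17/15): 17 mod 15 = 2, so (17/15) = (2/15)
factor out 2^1: 2 = 2^1·1; with 15 mod 8 = 7, (2/15) = +1; sign now -1; continue with (1/15)
reached (1/15) = 1, so the symbol is -1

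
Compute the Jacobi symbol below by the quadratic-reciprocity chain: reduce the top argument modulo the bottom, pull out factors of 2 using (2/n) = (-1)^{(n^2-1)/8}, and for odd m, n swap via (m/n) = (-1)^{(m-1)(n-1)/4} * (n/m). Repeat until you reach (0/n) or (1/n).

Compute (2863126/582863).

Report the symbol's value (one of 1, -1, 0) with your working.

-1

(2863126/582863): 2863126 mod 582863 = 531674, so (2863126/582863) = (531674/582863)
factor out 2^1: 531674 = 2^1·265837; with 582863 mod 8 = 7, (2/582863) = +1; sign now +1; continue with (265837/582863)
flip (265837/582863) -> (582863/265837): both odd, 265837 mod 4 = 1, 582863 mod 4 = 3, so the flip contributes +1; sign now +1
(582863/265837): 582863 mod 265837 = 51189, so (582863/265837) = (51189/265837)
flip (51189/265837) -> (265837/51189): both odd, 51189 mod 4 = 1, 265837 mod 4 = 1, so the flip contributes +1; sign now +1
(265837/51189): 265837 mod 51189 = 9892, so (265837/51189) = (9892/51189)
factor out 2^2: 9892 = 2^2·2473; with 51189 mod 8 = 5, (2/51189) = -1; sign now +1; continue with (2473/51189)
flip (2473/51189) -> (51189/2473): both odd, 2473 mod 4 = 1, 51189 mod 4 = 1, so the flip contributes +1; sign now +1
(51189/2473): 51189 mod 2473 = 1729, so (51189/2473) = (1729/2473)
flip (1729/2473) -> (2473/1729): both odd, 1729 mod 4 = 1, 2473 mod 4 = 1, so the flip contributes +1; sign now +1
(2473/1729): 2473 mod 1729 = 744, so (2473/1729) = (744/1729)
factor out 2^3: 744 = 2^3·93; with 1729 mod 8 = 1, (2/1729) = +1; sign now +1; continue with (93/1729)
flip (93/1729) -> (1729/93): both odd, 93 mod 4 = 1, 1729 mod 4 = 1, so the flip contributes +1; sign now +1
(1729/93): 1729 mod 93 = 55, so (1729/93) = (55/93)
flip (55/93) -> (93/55): both odd, 55 mod 4 = 3, 93 mod 4 = 1, so the flip contributes +1; sign now +1
(93/55): 93 mod 55 = 38, so (93/55) = (38/55)
factor out 2^1: 38 = 2^1·19; with 55 mod 8 = 7, (2/55) = +1; sign now +1; continue with (19/55)
flip (19/55) -> (55/19): both odd, 19 mod 4 = 3, 55 mod 4 = 3, so the flip contributes -1; sign now -1
(55/19): 55 mod 19 = 17, so (55/19) = (17/19)
flip (17/19) -> (19/17): both odd, 17 mod 4 = 1, 19 mod 4 = 3, so the flip contributes +1; sign now -1
(19/17): 19 mod 17 = 2, so (19/17) = (2/17)
factor out 2^1: 2 = 2^1·1; with 17 mod 8 = 1, (2/17) = +1; sign now -1; continue with (1/17)
reached (1/17) = 1, so the symbol is -1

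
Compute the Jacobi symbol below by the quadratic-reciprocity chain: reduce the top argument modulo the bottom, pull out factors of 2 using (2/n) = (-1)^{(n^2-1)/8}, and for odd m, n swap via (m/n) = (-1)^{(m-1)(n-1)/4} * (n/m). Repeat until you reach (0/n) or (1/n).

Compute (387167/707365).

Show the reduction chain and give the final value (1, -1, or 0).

flip (387167/707365) -> (707365/387167): both odd, 387167 mod 4 = 3, 707365 mod 4 = 1, so the flip contributes +1; sign now +1
(707365/387167): 707365 mod 387167 = 320198, so (707365/387167) = (320198/387167)
factor out 2^1: 320198 = 2^1·160099; with 387167 mod 8 = 7, (2/387167) = +1; sign now +1; continue with (160099/387167)
flip (160099/387167) -> (387167/160099): both odd, 160099 mod 4 = 3, 387167 mod 4 = 3, so the flip contributes -1; sign now -1
(387167/160099): 387167 mod 160099 = 66969, so (387167/160099) = (66969/160099)
flip (66969/160099) -> (160099/66969): both odd, 66969 mod 4 = 1, 160099 mod 4 = 3, so the flip contributes +1; sign now -1
(160099/66969): 160099 mod 66969 = 26161, so (160099/66969) = (26161/66969)
flip (26161/66969) -> (66969/26161): both odd, 26161 mod 4 = 1, 66969 mod 4 = 1, so the flip contributes +1; sign now -1
(66969/26161): 66969 mod 26161 = 14647, so (66969/26161) = (14647/26161)
flip (14647/26161) -> (26161/14647): both odd, 14647 mod 4 = 3, 26161 mod 4 = 1, so the flip contributes +1; sign now -1
(26161/14647): 26161 mod 14647 = 11514, so (26161/14647) = (11514/14647)
factor out 2^1: 11514 = 2^1·5757; with 14647 mod 8 = 7, (2/14647) = +1; sign now -1; continue with (5757/14647)
flip (5757/14647) -> (14647/5757): both odd, 5757 mod 4 = 1, 14647 mod 4 = 3, so the flip contributes +1; sign now -1
(14647/5757): 14647 mod 5757 = 3133, so (14647/5757) = (3133/5757)
flip (3133/5757) -> (5757/3133): both odd, 3133 mod 4 = 1, 5757 mod 4 = 1, so the flip contributes +1; sign now -1
(5757/3133): 5757 mod 3133 = 2624, so (5757/3133) = (2624/3133)
factor out 2^6: 2624 = 2^6·41; with 3133 mod 8 = 5, (2/3133) = -1; sign now -1; continue with (41/3133)
flip (41/3133) -> (3133/41): both odd, 41 mod 4 = 1, 3133 mod 4 = 1, so the flip contributes +1; sign now -1
(3133/41): 3133 mod 41 = 17, so (3133/41) = (17/41)
flip (17/41) -> (41/17): both odd, 17 mod 4 = 1, 41 mod 4 = 1, so the flip contributes +1; sign now -1
(41/17): 41 mod 17 = 7, so (41/17) = (7/17)
flip (7/17) -> (17/7): both odd, 7 mod 4 = 3, 17 mod 4 = 1, so the flip contributes +1; sign now -1
(17/7): 17 mod 7 = 3, so (17/7) = (3/7)
flip (3/7) -> (7/3): both odd, 3 mod 4 = 3, 7 mod 4 = 3, so the flip contributes -1; sign now +1
(7/3): 7 mod 3 = 1, so (7/3) = (1/3)
reached (1/3) = 1, so the symbol is +1

1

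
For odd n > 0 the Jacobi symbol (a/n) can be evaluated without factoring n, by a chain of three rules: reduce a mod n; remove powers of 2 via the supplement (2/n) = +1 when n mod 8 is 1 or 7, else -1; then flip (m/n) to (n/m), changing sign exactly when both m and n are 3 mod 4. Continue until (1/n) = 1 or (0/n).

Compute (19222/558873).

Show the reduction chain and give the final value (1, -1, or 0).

0

19222 = 2^1·9611; (2/558873) = +1 since 558873 mod 8 = 1, so (19222/558873) = (+1)^1·(9611/558873); sign now +1
reciprocity: (9611/558873) = +1·(558873/9611) since 9611 mod 4 = 3, 558873 mod 4 = 1; sign now +1
(558873/9611) = (1435/9611)   [reduce mod 9611]
reciprocity: (1435/9611) = -1·(9611/1435) since 1435 mod 4 = 3, 9611 mod 4 = 3; sign now -1
(9611/1435) = (1001/1435)   [reduce mod 1435]
reciprocity: (1001/1435) = +1·(1435/1001) since 1001 mod 4 = 1, 1435 mod 4 = 3; sign now -1
(1435/1001) = (434/1001)   [reduce mod 1001]
434 = 2^1·217; (2/1001) = +1 since 1001 mod 8 = 1, so (434/1001) = (+1)^1·(217/1001); sign now -1
reciprocity: (217/1001) = +1·(1001/217) since 217 mod 4 = 1, 1001 mod 4 = 1; sign now -1
(1001/217) = (133/217)   [reduce mod 217]
reciprocity: (133/217) = +1·(217/133) since 133 mod 4 = 1, 217 mod 4 = 1; sign now -1
(217/133) = (84/133)   [reduce mod 133]
84 = 2^2·21; (2/133) = -1 since 133 mod 8 = 5, so (84/133) = (-1)^2·(21/133); sign now -1
reciprocity: (21/133) = +1·(133/21) since 21 mod 4 = 1, 133 mod 4 = 1; sign now -1
(133/21) = (7/21)   [reduce mod 21]
reciprocity: (7/21) = +1·(21/7) since 7 mod 4 = 3, 21 mod 4 = 1; sign now -1
(21/7) = (0/7)   [reduce mod 7]
(0/7) = 0   [gcd(a, n) > 1]; final value = 0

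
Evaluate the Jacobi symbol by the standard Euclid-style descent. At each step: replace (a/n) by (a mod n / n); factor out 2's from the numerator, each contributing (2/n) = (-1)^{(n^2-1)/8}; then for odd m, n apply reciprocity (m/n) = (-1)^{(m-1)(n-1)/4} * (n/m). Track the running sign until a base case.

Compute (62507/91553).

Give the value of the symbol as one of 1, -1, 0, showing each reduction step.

flip (62507/91553) -> (91553/62507): both odd, 62507 mod 4 = 3, 91553 mod 4 = 1, so the flip contributes +1; sign now +1
(91553/62507): 91553 mod 62507 = 29046, so (91553/62507) = (29046/62507)
factor out 2^1: 29046 = 2^1·14523; with 62507 mod 8 = 3, (2/62507) = -1; sign now -1; continue with (14523/62507)
flip (14523/62507) -> (62507/14523): both odd, 14523 mod 4 = 3, 62507 mod 4 = 3, so the flip contributes -1; sign now +1
(62507/14523): 62507 mod 14523 = 4415, so (62507/14523) = (4415/14523)
flip (4415/14523) -> (14523/4415): both odd, 4415 mod 4 = 3, 14523 mod 4 = 3, so the flip contributes -1; sign now -1
(14523/4415): 14523 mod 4415 = 1278, so (14523/4415) = (1278/4415)
factor out 2^1: 1278 = 2^1·639; with 4415 mod 8 = 7, (2/4415) = +1; sign now -1; continue with (639/4415)
flip (639/4415) -> (4415/639): both odd, 639 mod 4 = 3, 4415 mod 4 = 3, so the flip contributes -1; sign now +1
(4415/639): 4415 mod 639 = 581, so (4415/639) = (581/639)
flip (581/639) -> (639/581): both odd, 581 mod 4 = 1, 639 mod 4 = 3, so the flip contributes +1; sign now +1
(639/581): 639 mod 581 = 58, so (639/581) = (58/581)
factor out 2^1: 58 = 2^1·29; with 581 mod 8 = 5, (2/581) = -1; sign now -1; continue with (29/581)
flip (29/581) -> (581/29): both odd, 29 mod 4 = 1, 581 mod 4 = 1, so the flip contributes +1; sign now -1
(581/29): 581 mod 29 = 1, so (581/29) = (1/29)
reached (1/29) = 1, so the symbol is -1

-1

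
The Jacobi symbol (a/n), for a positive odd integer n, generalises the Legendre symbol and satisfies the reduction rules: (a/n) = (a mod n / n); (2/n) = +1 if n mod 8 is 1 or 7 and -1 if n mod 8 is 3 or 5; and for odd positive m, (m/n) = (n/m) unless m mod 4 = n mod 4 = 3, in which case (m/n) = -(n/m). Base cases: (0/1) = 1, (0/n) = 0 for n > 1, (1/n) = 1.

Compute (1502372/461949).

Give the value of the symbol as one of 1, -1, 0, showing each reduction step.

-1

(1502372/461949) = (116525/461949)   [reduce mod 461949]
reciprocity: (116525/461949) = +1·(461949/116525) since 116525 mod 4 = 1, 461949 mod 4 = 1; sign now +1
(461949/116525) = (112374/116525)   [reduce mod 116525]
112374 = 2^1·56187; (2/116525) = -1 since 116525 mod 8 = 5, so (112374/116525) = (-1)^1·(56187/116525); sign now -1
reciprocity: (56187/116525) = +1·(116525/56187) since 56187 mod 4 = 3, 116525 mod 4 = 1; sign now -1
(116525/56187) = (4151/56187)   [reduce mod 56187]
reciprocity: (4151/56187) = -1·(56187/4151) since 4151 mod 4 = 3, 56187 mod 4 = 3; sign now +1
(56187/4151) = (2224/4151)   [reduce mod 4151]
2224 = 2^4·139; (2/4151) = +1 since 4151 mod 8 = 7, so (2224/4151) = (+1)^4·(139/4151); sign now +1
reciprocity: (139/4151) = -1·(4151/139) since 139 mod 4 = 3, 4151 mod 4 = 3; sign now -1
(4151/139) = (120/139)   [reduce mod 139]
120 = 2^3·15; (2/139) = -1 since 139 mod 8 = 3, so (120/139) = (-1)^3·(15/139); sign now +1
reciprocity: (15/139) = -1·(139/15) since 15 mod 4 = 3, 139 mod 4 = 3; sign now -1
(139/15) = (4/15)   [reduce mod 15]
4 = 2^2·1; (2/15) = +1 since 15 mod 8 = 7, so (4/15) = (+1)^2·(1/15); sign now -1
(1/15) = 1; final value = sign = -1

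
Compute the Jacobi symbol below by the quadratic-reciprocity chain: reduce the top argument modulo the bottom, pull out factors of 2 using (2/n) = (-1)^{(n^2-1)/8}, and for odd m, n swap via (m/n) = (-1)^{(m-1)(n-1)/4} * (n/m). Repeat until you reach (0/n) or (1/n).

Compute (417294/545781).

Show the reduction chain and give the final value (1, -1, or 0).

factor out 2^1: 417294 = 2^1·208647; with 545781 mod 8 = 5, (2/545781) = -1; sign now -1; continue with (208647/545781)
flip (208647/545781) -> (545781/208647): both odd, 208647 mod 4 = 3, 545781 mod 4 = 1, so the flip contributes +1; sign now -1
(545781/208647): 545781 mod 208647 = 128487, so (545781/208647) = (128487/208647)
flip (128487/208647) -> (208647/128487): both odd, 128487 mod 4 = 3, 208647 mod 4 = 3, so the flip contributes -1; sign now +1
(208647/128487): 208647 mod 128487 = 80160, so (208647/128487) = (80160/128487)
factor out 2^5: 80160 = 2^5·2505; with 128487 mod 8 = 7, (2/128487) = +1; sign now +1; continue with (2505/128487)
flip (2505/128487) -> (128487/2505): both odd, 2505 mod 4 = 1, 128487 mod 4 = 3, so the flip contributes +1; sign now +1
(128487/2505): 128487 mod 2505 = 732, so (128487/2505) = (732/2505)
factor out 2^2: 732 = 2^2·183; with 2505 mod 8 = 1, (2/2505) = +1; sign now +1; continue with (183/2505)
flip (183/2505) -> (2505/183): both odd, 183 mod 4 = 3, 2505 mod 4 = 1, so the flip contributes +1; sign now +1
(2505/183): 2505 mod 183 = 126, so (2505/183) = (126/183)
factor out 2^1: 126 = 2^1·63; with 183 mod 8 = 7, (2/183) = +1; sign now +1; continue with (63/183)
flip (63/183) -> (183/63): both odd, 63 mod 4 = 3, 183 mod 4 = 3, so the flip contributes -1; sign now -1
(183/63): 183 mod 63 = 57, so (183/63) = (57/63)
flip (57/63) -> (63/57): both odd, 57 mod 4 = 1, 63 mod 4 = 3, so the flip contributes +1; sign now -1
(63/57): 63 mod 57 = 6, so (63/57) = (6/57)
factor out 2^1: 6 = 2^1·3; with 57 mod 8 = 1, (2/57) = +1; sign now -1; continue with (3/57)
flip (3/57) -> (57/3): both odd, 3 mod 4 = 3, 57 mod 4 = 1, so the flip contributes +1; sign now -1
(57/3): 57 mod 3 = 0, so (57/3) = (0/3)
reached (0/3); gcd(a, n) > 1, so (0/3) = 0 and the symbol is 0

0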